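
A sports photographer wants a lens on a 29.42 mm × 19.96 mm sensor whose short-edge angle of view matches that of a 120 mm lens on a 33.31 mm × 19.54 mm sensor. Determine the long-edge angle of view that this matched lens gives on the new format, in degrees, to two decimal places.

Equal short-edge AOV ⇒ f₂ = f₁ · 19.96/19.54 = 120 × 1.02149 ≈ 122.5793 mm.
Long-edge AOV on the new format = 2·arctan(29.42 / (2 × 122.5793)) = 2·arctan(0.12000) ≈ 13.6860°.

13.69°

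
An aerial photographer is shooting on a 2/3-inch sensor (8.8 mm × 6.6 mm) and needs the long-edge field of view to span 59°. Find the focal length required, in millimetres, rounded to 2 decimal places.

From α = 2·arctan(w/2f) we get f = w / (2·tan(α/2)).
With w = 8.8 mm and α/2 = 29.5°, tan(α/2) ≈ 0.56577, so f ≈ 8.8 / 1.13155 ≈ 7.7770 mm.

7.78 mm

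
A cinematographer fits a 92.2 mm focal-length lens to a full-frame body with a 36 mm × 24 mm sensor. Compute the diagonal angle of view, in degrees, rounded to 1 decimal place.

Sensor diagonal = √(36² + 24²) = √1872.0000 ≈ 43.2666 mm.
Angle of view α = 2·arctan(d/2f) with d = 43.2666 mm and f = 92.2 mm.
d/2f = 0.23463; arctan(0.23463) ≈ 13.2047°, so α ≈ 26.4094°.

26.4°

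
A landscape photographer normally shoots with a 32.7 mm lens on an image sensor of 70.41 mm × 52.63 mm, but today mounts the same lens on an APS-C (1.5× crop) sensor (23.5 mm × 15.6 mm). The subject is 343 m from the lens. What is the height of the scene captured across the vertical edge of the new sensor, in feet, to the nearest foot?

The focal length stays 32.7 mm; the relevant sensor dimension is now h = 15.6 mm. Object distance dₒ = 343 m = 343000 mm.
Thin-lens field height W = h·(dₒ − f)/f = 15.6 × (343000 − 32.7)/32.7 ≈ 163617.428 mm = 163617.428/304.8 ft = 536.803 ft.

537 ft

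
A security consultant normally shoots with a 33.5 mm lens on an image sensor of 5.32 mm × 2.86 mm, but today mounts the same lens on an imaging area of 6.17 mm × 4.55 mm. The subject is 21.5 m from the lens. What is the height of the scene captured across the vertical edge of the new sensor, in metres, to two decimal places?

2.92 m

The focal length stays 33.5 mm; the relevant sensor dimension is now h = 4.55 mm. Object distance dₒ = 21.5 m = 21500 mm.
Thin-lens field height W = h·(dₒ − f)/f = 4.55 × (21500 − 33.5)/33.5 ≈ 2915.599 mm = 2.9156 m.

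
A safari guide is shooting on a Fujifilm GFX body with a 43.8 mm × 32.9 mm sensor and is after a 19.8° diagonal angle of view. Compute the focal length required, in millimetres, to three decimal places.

Sensor diagonal = √(43.8² + 32.9²) = √3000.8500 ≈ 54.7800 mm.
From α = 2·arctan(d/2f) we get f = d / (2·tan(α/2)).
With d = 54.7800 mm and α/2 = 9.9°, tan(α/2) ≈ 0.17453, so f ≈ 54.7800 / 0.34906 ≈ 156.9377 mm.

156.938 mm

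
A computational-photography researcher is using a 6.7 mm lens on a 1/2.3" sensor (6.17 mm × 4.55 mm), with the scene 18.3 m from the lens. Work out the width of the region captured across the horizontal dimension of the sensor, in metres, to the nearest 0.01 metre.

dₒ: 18.3 m = 18300 mm.
Similar triangles through the lens centre give W/dₒ = w/dᵢ; with 1/f = 1/dₒ + 1/dᵢ this gives W = w·(dₒ − f)/f.
W = 6.17 mm × (18300 − 6.7) / 6.7 = 6.17 × 2730.3433 ≈ 16846.218 mm = 16.8462 m.

16.85 m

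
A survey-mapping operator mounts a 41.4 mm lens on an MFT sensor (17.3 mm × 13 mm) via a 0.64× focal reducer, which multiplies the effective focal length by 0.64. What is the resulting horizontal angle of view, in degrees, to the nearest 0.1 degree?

36.2°

Effective focal length f = 41.4 × 0.64 = 26.496 mm.
α = 2·arctan(17.3 / (2 × 26.496)) = 2·arctan(0.32646) ≈ 36.1600°.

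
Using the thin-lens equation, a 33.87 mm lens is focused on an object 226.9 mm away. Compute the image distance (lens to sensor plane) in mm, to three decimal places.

39.813 mm

1/dᵢ = 1/f − 1/dₒ = 1/33.87 − 1/226.9 = 0.0251174 mm⁻¹.
dᵢ = 1/0.0251174 ≈ 39.8130 mm.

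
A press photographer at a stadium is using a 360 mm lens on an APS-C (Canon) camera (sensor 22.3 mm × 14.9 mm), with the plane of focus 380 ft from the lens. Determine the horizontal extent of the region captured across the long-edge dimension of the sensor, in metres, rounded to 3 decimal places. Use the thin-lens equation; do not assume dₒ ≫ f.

dₒ: 380 ft × 304.8 mm/ft = 115824.00 mm.
Similar triangles through the lens centre give W/dₒ = w/dᵢ; with 1/f = 1/dₒ + 1/dᵢ this gives W = w·(dₒ − f)/f.
W = 22.3 mm × (115824 − 360) / 360 = 22.3 × 320.7333 ≈ 7152.353 mm = 7.15235 m.

7.152 m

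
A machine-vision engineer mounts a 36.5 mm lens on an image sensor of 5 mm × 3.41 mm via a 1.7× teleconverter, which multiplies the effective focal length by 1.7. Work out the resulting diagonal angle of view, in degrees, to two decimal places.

5.58°

Effective focal length f = 36.5 × 1.7 = 62.05 mm.
Sensor diagonal = √(5² + 3.41²) = √36.6281 ≈ 6.0521 mm.
α = 2·arctan(6.052 / (2 × 62.05)) = 2·arctan(0.04877) ≈ 5.5840°.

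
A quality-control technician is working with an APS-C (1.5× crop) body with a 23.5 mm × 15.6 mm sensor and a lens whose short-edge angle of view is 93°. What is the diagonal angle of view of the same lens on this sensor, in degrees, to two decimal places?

From the short-edge AOV: f = 15.6 / (2·tan(46.5°)) = 15.6 / 2.10756 ≈ 7.4019 mm.
Sensor diagonal = √(23.5² + 15.6²) = √795.6100 ≈ 28.2066 mm.
Diagonal AOV = 2·arctan(28.2066 / (2 × 7.4019)) = 2·arctan(1.90535) ≈ 124.6157°.

124.62°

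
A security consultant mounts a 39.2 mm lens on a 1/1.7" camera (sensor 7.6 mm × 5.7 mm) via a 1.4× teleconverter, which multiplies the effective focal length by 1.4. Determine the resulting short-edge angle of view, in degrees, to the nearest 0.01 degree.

Effective focal length f = 39.2 × 1.4 = 54.88 mm.
α = 2·arctan(5.7 / (2 × 54.88)) = 2·arctan(0.05193) ≈ 5.9456°.

5.95°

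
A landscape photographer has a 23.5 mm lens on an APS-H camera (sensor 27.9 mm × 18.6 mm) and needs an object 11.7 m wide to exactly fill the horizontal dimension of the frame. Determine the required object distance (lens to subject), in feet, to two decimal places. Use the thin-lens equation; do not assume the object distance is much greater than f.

W: 11.7 m = 11700 mm.
Magnification m = w/W = dᵢ/dₒ; combined with 1/f = 1/dₒ + 1/dᵢ this gives dₒ = f·(1 + W/w).
dₒ = 23.5 mm × (1 + 11700/27.9) = 23.5 × 420.3548 ≈ 9878.339 mm = 9878.339/304.8 ft = 32.4092 ft.

32.41 ft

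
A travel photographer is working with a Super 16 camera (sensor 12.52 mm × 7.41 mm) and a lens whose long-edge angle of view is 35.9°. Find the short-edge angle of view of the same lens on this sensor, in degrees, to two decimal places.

From the long-edge AOV: f = 12.52 / (2·tan(17.95°)) = 12.52 / 0.64791 ≈ 19.3237 mm.
Short-edge AOV = 2·arctan(7.41 / (2 × 19.3237)) = 2·arctan(0.19173) ≈ 21.7076°.

21.71°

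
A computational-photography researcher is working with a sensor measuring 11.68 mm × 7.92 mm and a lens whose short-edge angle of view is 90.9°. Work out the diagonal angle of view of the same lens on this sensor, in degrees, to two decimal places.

122.16°

From the short-edge AOV: f = 7.92 / (2·tan(45.45°)) = 7.92 / 2.03167 ≈ 3.8983 mm.
Sensor diagonal = √(11.68² + 7.92²) = √199.1488 ≈ 14.1120 mm.
Diagonal AOV = 2·arctan(14.1120 / (2 × 3.8983)) = 2·arctan(1.81003) ≈ 122.1607°.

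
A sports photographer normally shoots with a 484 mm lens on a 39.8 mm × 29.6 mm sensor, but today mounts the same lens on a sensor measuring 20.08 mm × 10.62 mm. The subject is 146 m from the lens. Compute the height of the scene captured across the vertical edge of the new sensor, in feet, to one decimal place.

10.5 ft

The focal length stays 484 mm; the relevant sensor dimension is now h = 10.62 mm. Object distance dₒ = 146 m = 146000 mm.
Thin-lens field height W = h·(dₒ − f)/f = 10.62 × (146000 − 484)/484 ≈ 3192.934 mm = 3192.934/304.8 ft = 10.4755 ft.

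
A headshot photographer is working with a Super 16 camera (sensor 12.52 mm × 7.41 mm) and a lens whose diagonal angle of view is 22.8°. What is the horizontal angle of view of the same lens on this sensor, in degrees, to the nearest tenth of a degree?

19.7°

Sensor diagonal = √(12.52² + 7.41²) = √211.6585 ≈ 14.5485 mm.
From the diagonal AOV: f = 14.5485 / (2·tan(11.4°)) = 14.5485 / 0.40327 ≈ 36.0762 mm.
Horizontal AOV = 2·arctan(12.52 / (2 × 36.0762)) = 2·arctan(0.17352) ≈ 19.6881°.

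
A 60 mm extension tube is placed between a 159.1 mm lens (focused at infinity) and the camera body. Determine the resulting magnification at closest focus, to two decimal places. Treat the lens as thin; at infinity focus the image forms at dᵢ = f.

The tube moves the image plane from f to f + e, so dᵢ = 159.1 + 60 = 219.1 mm. Focus is achieved when 1/f = 1/dₒ + 1/dᵢ, giving dₒ = 1/(1/f − 1/(f+e)).
Magnification m = dᵢ/dₒ = (f+e)·(1/f − 1/(f+e)) = e/f = 60/159.1 ≈ 0.3771.

0.38×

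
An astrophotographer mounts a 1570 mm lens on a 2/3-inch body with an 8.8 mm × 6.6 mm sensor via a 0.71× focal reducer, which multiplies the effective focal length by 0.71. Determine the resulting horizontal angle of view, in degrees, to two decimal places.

0.45°

Effective focal length f = 1570 × 0.71 = 1114.7 mm.
α = 2·arctan(8.8 / (2 × 1114.7)) = 2·arctan(0.00395) ≈ 0.4523°.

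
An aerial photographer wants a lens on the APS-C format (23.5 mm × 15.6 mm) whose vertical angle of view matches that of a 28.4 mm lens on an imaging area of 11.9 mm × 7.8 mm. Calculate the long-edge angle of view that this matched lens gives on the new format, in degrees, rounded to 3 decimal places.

Equal vertical AOV ⇒ f₂ = f₁ · 15.6/7.8 = 28.4 × 2.00000 ≈ 56.8000 mm.
Long-edge AOV on the new format = 2·arctan(23.5 / (2 × 56.8000)) = 2·arctan(0.20687) ≈ 23.3754°.

23.375°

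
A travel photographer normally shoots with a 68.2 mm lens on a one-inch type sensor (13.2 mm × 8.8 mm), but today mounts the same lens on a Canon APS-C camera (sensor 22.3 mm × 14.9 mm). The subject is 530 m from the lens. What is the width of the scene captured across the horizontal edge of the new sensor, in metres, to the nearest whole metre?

The focal length stays 68.2 mm; the relevant sensor dimension is now w = 22.3 mm. Object distance dₒ = 530 m = 530000 mm.
Thin-lens field width W = w·(dₒ − f)/f = 22.3 × (530000 − 68.2)/68.2 ≈ 173276.820 mm = 173.277 m.

173 m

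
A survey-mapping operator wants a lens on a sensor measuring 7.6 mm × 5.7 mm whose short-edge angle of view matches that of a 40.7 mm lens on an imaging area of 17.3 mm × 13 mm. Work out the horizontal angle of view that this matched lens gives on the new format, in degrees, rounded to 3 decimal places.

Equal short-edge AOV ⇒ f₂ = f₁ · 5.7/13 = 40.7 × 0.43846 ≈ 17.8454 mm.
Horizontal AOV on the new format = 2·arctan(7.6 / (2 × 17.8454)) = 2·arctan(0.21294) ≈ 24.0421°.

24.042°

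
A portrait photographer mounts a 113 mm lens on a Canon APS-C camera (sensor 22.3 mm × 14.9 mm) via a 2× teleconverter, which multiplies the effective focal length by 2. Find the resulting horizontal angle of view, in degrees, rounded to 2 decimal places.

5.65°

Effective focal length f = 113 × 2 = 226 mm.
α = 2·arctan(22.3 / (2 × 226)) = 2·arctan(0.04934) ≈ 5.6489°.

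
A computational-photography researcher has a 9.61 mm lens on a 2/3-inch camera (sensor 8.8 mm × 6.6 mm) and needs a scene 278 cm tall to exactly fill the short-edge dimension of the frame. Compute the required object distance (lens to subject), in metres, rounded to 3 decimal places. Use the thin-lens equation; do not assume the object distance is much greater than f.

4.057 m

W: 278 cm = 2780 mm.
Magnification m = h/W = dᵢ/dₒ; combined with 1/f = 1/dₒ + 1/dᵢ this gives dₒ = f·(1 + W/h).
dₒ = 9.61 mm × (1 + 2780/6.6) = 9.61 × 422.2121 ≈ 4057.458 mm = 4.05746 m.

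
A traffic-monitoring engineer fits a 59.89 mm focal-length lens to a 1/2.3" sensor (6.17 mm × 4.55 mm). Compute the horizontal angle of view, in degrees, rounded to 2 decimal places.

5.90°

Angle of view α = 2·arctan(w/2f) with w = 6.17 mm and f = 59.89 mm.
w/2f = 0.05151; arctan(0.05151) ≈ 2.9488°, so α ≈ 5.8975°.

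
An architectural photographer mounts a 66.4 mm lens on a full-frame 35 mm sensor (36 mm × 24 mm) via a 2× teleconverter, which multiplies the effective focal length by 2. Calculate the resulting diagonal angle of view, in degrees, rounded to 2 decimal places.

18.50°

Effective focal length f = 66.4 × 2 = 132.8 mm.
Sensor diagonal = √(36² + 24²) = √1872.0000 ≈ 43.2666 mm.
α = 2·arctan(43.267 / (2 × 132.8)) = 2·arctan(0.16290) ≈ 18.5046°.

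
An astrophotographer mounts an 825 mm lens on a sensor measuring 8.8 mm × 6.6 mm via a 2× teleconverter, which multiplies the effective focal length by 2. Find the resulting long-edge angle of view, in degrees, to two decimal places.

Effective focal length f = 825 × 2 = 1650 mm.
α = 2·arctan(8.8 / (2 × 1650)) = 2·arctan(0.00267) ≈ 0.3056°.

0.31°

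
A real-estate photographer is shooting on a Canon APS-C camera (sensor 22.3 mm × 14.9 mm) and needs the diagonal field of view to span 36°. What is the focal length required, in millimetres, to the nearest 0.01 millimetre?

Sensor diagonal = √(22.3² + 14.9²) = √719.3000 ≈ 26.8198 mm.
From α = 2·arctan(d/2f) we get f = d / (2·tan(α/2)).
With d = 26.8198 mm and α/2 = 18°, tan(α/2) ≈ 0.32492, so f ≈ 26.8198 / 0.64984 ≈ 41.2714 mm.

41.27 mm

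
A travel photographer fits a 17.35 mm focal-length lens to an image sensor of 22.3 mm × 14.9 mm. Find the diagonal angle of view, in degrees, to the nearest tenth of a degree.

75.4°

Sensor diagonal = √(22.3² + 14.9²) = √719.3000 ≈ 26.8198 mm.
Angle of view α = 2·arctan(d/2f) with d = 26.8198 mm and f = 17.35 mm.
d/2f = 0.77290; arctan(0.77290) ≈ 37.7006°, so α ≈ 75.4012°.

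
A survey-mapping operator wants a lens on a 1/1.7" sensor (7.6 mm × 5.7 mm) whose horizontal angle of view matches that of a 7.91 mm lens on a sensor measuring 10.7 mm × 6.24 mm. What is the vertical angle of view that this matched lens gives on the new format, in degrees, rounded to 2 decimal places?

Equal horizontal AOV ⇒ f₂ = f₁ · 7.6/10.7 = 7.91 × 0.71028 ≈ 5.6183 mm.
Vertical AOV on the new format = 2·arctan(5.7 / (2 × 5.6183)) = 2·arctan(0.50727) ≈ 53.7946°.

53.79°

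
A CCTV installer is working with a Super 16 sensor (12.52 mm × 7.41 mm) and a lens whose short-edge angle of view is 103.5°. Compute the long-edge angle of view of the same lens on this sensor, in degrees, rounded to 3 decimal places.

From the short-edge AOV: f = 7.41 / (2·tan(51.75°)) = 7.41 / 2.53699 ≈ 2.9208 mm.
Long-edge AOV = 2·arctan(12.52 / (2 × 2.9208)) = 2·arctan(2.14326) ≈ 129.9744°.

129.974°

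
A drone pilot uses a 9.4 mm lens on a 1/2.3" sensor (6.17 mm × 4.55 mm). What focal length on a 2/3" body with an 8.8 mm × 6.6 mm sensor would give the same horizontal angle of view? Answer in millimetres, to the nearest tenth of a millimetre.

13.4 mm

Equal angle of view means equal width/f ratio, so f₂ = f₁ · (width₂/width₁) = 9.4 × 8.8/6.17.
f₂ = 9.4 × 1.42626 ≈ 13.407 mm.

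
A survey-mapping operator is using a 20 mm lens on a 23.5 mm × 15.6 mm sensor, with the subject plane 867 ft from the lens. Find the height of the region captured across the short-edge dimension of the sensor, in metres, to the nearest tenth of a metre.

206.1 m

dₒ: 867 ft × 304.8 mm/ft = 264261.59 mm.
Similar triangles through the lens centre give W/dₒ = h/dᵢ; with 1/f = 1/dₒ + 1/dᵢ this gives W = h·(dₒ − f)/f.
W = 15.6 mm × (264262 − 20) / 20 = 15.6 × 13212.0796 ≈ 206108.441 mm = 206.108 m.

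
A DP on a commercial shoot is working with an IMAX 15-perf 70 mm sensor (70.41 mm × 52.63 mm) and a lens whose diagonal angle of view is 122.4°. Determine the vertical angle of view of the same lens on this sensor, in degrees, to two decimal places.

Sensor diagonal = √(70.41² + 52.63²) = √7727.4850 ≈ 87.9061 mm.
From the diagonal AOV: f = 87.9061 / (2·tan(61.2°)) = 87.9061 / 3.63799 ≈ 24.1634 mm.
Vertical AOV = 2·arctan(52.63 / (2 × 24.1634)) = 2·arctan(1.08904) ≈ 94.8814°.

94.88°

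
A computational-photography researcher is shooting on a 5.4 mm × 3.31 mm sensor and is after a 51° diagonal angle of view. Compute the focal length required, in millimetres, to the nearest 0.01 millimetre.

6.64 mm

Sensor diagonal = √(5.4² + 3.31²) = √40.1161 ≈ 6.3337 mm.
From α = 2·arctan(d/2f) we get f = d / (2·tan(α/2)).
With d = 6.3337 mm and α/2 = 25.5°, tan(α/2) ≈ 0.47698, so f ≈ 6.3337 / 0.95395 ≈ 6.6395 mm.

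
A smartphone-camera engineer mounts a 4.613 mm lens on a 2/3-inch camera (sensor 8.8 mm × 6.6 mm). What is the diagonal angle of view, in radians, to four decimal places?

Sensor diagonal = √(8.8² + 6.6²) = √121.0000 ≈ 11.0000 mm.
Angle of view α = 2·arctan(d/2f) with d = 11.0000 mm and f = 4.613 mm.
d/2f = 1.19228; arctan(1.19228) ≈ 0.8729 rad, so α ≈ 1.7458 rad.

1.7458 rad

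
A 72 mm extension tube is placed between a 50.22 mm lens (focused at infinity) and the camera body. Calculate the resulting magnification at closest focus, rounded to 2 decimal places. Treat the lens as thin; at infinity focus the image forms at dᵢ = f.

The tube moves the image plane from f to f + e, so dᵢ = 50.22 + 72 = 122.22 mm. Focus is achieved when 1/f = 1/dₒ + 1/dᵢ, giving dₒ = 1/(1/f − 1/(f+e)).
Magnification m = dᵢ/dₒ = (f+e)·(1/f − 1/(f+e)) = e/f = 72/50.22 ≈ 1.4337.

1.43×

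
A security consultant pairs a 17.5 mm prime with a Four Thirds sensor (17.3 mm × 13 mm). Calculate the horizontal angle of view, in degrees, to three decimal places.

Angle of view α = 2·arctan(w/2f) with w = 17.3 mm and f = 17.5 mm.
w/2f = 0.49429; arctan(0.49429) ≈ 26.3025°, so α ≈ 52.6051°.

52.605°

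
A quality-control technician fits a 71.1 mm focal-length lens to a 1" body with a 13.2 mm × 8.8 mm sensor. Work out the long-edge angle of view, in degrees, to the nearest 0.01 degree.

10.61°

Angle of view α = 2·arctan(w/2f) with w = 13.2 mm and f = 71.1 mm.
w/2f = 0.09283; arctan(0.09283) ≈ 5.3034°, so α ≈ 10.6068°.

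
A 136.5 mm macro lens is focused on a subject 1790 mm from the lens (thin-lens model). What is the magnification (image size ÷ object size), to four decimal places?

0.0826×

Thin lens: 1/f = 1/dₒ + 1/dᵢ → 1/dᵢ = 1/136.5 − 1/1790 = 0.0067673 mm⁻¹, so dᵢ ≈ 147.7684 mm.
Magnification m = dᵢ/dₒ = 147.7684/1790 ≈ 0.08255.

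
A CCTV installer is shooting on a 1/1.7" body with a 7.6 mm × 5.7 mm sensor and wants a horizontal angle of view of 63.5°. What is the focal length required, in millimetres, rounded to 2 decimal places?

From α = 2·arctan(w/2f) we get f = w / (2·tan(α/2)).
With w = 7.6 mm and α/2 = 31.75°, tan(α/2) ≈ 0.61882, so f ≈ 7.6 / 1.23764 ≈ 6.1407 mm.

6.14 mm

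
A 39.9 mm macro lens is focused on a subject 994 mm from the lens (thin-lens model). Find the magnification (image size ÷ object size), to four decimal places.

Thin lens: 1/f = 1/dₒ + 1/dᵢ → 1/dᵢ = 1/39.9 − 1/994 = 0.0240566 mm⁻¹, so dᵢ ≈ 41.5686 mm.
Magnification m = dᵢ/dₒ = 41.5686/994 ≈ 0.04182.

0.0418×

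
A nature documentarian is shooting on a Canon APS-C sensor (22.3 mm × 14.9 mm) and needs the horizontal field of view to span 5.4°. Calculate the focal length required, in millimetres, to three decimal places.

From α = 2·arctan(w/2f) we get f = w / (2·tan(α/2)).
With w = 22.3 mm and α/2 = 2.7°, tan(α/2) ≈ 0.04716, so f ≈ 22.3 / 0.09432 ≈ 236.4352 mm.

236.435 mm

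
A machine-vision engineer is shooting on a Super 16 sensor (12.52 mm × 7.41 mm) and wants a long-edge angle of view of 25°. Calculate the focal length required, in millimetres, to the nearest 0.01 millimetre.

28.24 mm

From α = 2·arctan(w/2f) we get f = w / (2·tan(α/2)).
With w = 12.52 mm and α/2 = 12.5°, tan(α/2) ≈ 0.22169, so f ≈ 12.52 / 0.44339 ≈ 28.2370 mm.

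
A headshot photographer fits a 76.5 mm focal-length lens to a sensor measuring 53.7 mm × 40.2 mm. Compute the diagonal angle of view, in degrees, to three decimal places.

47.348°

Sensor diagonal = √(53.7² + 40.2²) = √4499.7300 ≈ 67.0800 mm.
Angle of view α = 2·arctan(d/2f) with d = 67.0800 mm and f = 76.5 mm.
d/2f = 0.43843; arctan(0.43843) ≈ 23.6742°, so α ≈ 47.3483°.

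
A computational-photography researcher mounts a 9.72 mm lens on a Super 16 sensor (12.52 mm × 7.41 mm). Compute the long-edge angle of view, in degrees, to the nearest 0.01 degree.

65.57°

Angle of view α = 2·arctan(w/2f) with w = 12.52 mm and f = 9.72 mm.
w/2f = 0.64403; arctan(0.64403) ≈ 32.7829°, so α ≈ 65.5657°.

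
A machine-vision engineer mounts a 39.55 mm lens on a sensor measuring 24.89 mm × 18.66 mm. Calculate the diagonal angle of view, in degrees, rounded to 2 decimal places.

Sensor diagonal = √(24.89² + 18.66²) = √967.7077 ≈ 31.1080 mm.
Angle of view α = 2·arctan(d/2f) with d = 31.1080 mm and f = 39.55 mm.
d/2f = 0.39327; arctan(0.39327) ≈ 21.4684°, so α ≈ 42.9369°.

42.94°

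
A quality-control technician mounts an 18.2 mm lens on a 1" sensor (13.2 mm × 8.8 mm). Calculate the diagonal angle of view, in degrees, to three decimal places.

Sensor diagonal = √(13.2² + 8.8²) = √251.6800 ≈ 15.8644 mm.
Angle of view α = 2·arctan(d/2f) with d = 15.8644 mm and f = 18.2 mm.
d/2f = 0.43584; arctan(0.43584) ≈ 23.5493°, so α ≈ 47.0986°.

47.099°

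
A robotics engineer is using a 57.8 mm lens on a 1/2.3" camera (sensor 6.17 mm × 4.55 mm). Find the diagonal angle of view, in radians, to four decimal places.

0.1324 rad

Sensor diagonal = √(6.17² + 4.55²) = √58.7714 ≈ 7.6663 mm.
Angle of view α = 2·arctan(d/2f) with d = 7.6663 mm and f = 57.8 mm.
d/2f = 0.06632; arctan(0.06632) ≈ 0.0662 rad, so α ≈ 0.1324 rad.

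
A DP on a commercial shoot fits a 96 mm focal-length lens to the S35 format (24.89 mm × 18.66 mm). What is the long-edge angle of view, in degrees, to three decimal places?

Angle of view α = 2·arctan(w/2f) with w = 24.89 mm and f = 96 mm.
w/2f = 0.12964; arctan(0.12964) ≈ 7.3864°, so α ≈ 14.7727°.

14.773°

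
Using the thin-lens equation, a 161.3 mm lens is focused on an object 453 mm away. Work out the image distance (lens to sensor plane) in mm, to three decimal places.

1/dᵢ = 1/f − 1/dₒ = 1/161.3 − 1/453 = 0.0039921 mm⁻¹.
dᵢ = 1/0.0039921 ≈ 250.4933 mm.

250.493 mm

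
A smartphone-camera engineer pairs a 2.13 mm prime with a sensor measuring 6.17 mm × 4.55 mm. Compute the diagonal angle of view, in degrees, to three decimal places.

Sensor diagonal = √(6.17² + 4.55²) = √58.7714 ≈ 7.6663 mm.
Angle of view α = 2·arctan(d/2f) with d = 7.6663 mm and f = 2.13 mm.
d/2f = 1.79959; arctan(1.79959) ≈ 60.9398°, so α ≈ 121.8797°.

121.880°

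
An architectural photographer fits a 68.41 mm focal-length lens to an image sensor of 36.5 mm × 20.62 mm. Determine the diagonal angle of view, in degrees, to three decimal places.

Sensor diagonal = √(36.5² + 20.62²) = √1757.4344 ≈ 41.9218 mm.
Angle of view α = 2·arctan(d/2f) with d = 41.9218 mm and f = 68.41 mm.
d/2f = 0.30640; arctan(0.30640) ≈ 17.0351°, so α ≈ 34.0702°.

34.070°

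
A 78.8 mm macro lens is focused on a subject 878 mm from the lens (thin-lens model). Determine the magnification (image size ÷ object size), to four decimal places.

Thin lens: 1/f = 1/dₒ + 1/dᵢ → 1/dᵢ = 1/78.8 − 1/878 = 0.0115514 mm⁻¹, so dᵢ ≈ 86.5696 mm.
Magnification m = dᵢ/dₒ = 86.5696/878 ≈ 0.09860.

0.0986×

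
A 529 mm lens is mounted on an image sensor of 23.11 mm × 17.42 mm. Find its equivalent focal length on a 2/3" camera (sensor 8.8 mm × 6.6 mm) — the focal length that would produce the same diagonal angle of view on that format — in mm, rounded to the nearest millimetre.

Sensor diagonal = √(23.11² + 17.42²) = √837.5285 ≈ 28.9401 mm.
Sensor diagonal = √(8.8² + 6.6²) = √121.0000 ≈ 11.0000 mm.
Equal angle of view means equal diagonal/f ratio, so f₂ = f₁ · (diagonal₂/diagonal₁) = 529 × 11.0000/28.9401.
f₂ = 529 × 0.38010 ≈ 201.071 mm.

201 mm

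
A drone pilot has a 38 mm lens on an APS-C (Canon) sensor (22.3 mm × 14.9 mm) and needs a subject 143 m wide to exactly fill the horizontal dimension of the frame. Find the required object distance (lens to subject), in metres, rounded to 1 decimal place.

243.7 m

W: 143 m = 143000 mm.
Magnification m = w/W = dᵢ/dₒ; combined with 1/f = 1/dₒ + 1/dᵢ this gives dₒ = f·(1 + W/w).
dₒ = 38 mm × (1 + 143000/22.3) = 38 × 6413.5561 ≈ 243715.130 mm = 243.715 m.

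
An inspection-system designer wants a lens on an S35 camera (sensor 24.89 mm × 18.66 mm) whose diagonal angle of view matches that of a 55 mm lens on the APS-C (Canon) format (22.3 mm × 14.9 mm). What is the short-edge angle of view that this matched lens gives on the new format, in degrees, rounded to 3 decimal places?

16.641°

Sensor diagonal = √(22.3² + 14.9²) = √719.3000 ≈ 26.8198 mm.
Sensor diagonal = √(24.89² + 18.66²) = √967.7077 ≈ 31.1080 mm.
Equal diagonal AOV ⇒ f₂ = f₁ · 31.1080/26.8198 = 55 × 1.15989 ≈ 63.7940 mm.
Short-edge AOV on the new format = 2·arctan(18.66 / (2 × 63.7940)) = 2·arctan(0.14625) ≈ 16.6413°.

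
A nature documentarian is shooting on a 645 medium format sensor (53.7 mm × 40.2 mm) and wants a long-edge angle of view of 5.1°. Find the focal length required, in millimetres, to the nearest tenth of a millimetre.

From α = 2·arctan(w/2f) we get f = w / (2·tan(α/2)).
With w = 53.7 mm and α/2 = 2.55°, tan(α/2) ≈ 0.04454, so f ≈ 53.7 / 0.08907 ≈ 602.8925 mm.

602.9 mm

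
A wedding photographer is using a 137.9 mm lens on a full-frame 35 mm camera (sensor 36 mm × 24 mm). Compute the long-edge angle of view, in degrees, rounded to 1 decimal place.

14.9°

Angle of view α = 2·arctan(w/2f) with w = 36 mm and f = 137.9 mm.
w/2f = 0.13053; arctan(0.13053) ≈ 7.4367°, so α ≈ 14.8735°.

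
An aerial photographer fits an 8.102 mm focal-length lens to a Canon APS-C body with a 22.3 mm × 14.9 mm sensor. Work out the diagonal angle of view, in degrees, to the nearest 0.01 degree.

117.72°

Sensor diagonal = √(22.3² + 14.9²) = √719.3000 ≈ 26.8198 mm.
Angle of view α = 2·arctan(d/2f) with d = 26.8198 mm and f = 8.102 mm.
d/2f = 1.65513; arctan(1.65513) ≈ 58.8604°, so α ≈ 117.7208°.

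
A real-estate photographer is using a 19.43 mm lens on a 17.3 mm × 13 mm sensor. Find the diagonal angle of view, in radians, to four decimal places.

Sensor diagonal = √(17.3² + 13²) = √468.2900 ≈ 21.6400 mm.
Angle of view α = 2·arctan(d/2f) with d = 21.6400 mm and f = 19.43 mm.
d/2f = 0.55687; arctan(0.55687) ≈ 0.5081 rad, so α ≈ 1.0162 rad.

1.0162 rad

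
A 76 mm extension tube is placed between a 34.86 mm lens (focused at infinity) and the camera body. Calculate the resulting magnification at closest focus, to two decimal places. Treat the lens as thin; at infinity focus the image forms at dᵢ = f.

The tube moves the image plane from f to f + e, so dᵢ = 34.86 + 76 = 110.86 mm. Focus is achieved when 1/f = 1/dₒ + 1/dᵢ, giving dₒ = 1/(1/f − 1/(f+e)).
Magnification m = dᵢ/dₒ = (f+e)·(1/f − 1/(f+e)) = e/f = 76/34.86 ≈ 2.1801.

2.18×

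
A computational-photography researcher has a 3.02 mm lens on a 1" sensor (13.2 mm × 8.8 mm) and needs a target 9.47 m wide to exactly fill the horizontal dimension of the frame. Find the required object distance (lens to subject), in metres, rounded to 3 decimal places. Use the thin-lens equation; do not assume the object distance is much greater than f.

2.170 m

W: 9.47 m = 9470 mm.
Magnification m = w/W = dᵢ/dₒ; combined with 1/f = 1/dₒ + 1/dᵢ this gives dₒ = f·(1 + W/w).
dₒ = 3.02 mm × (1 + 9470/13.2) = 3.02 × 718.4242 ≈ 2169.641 mm = 2.16964 m.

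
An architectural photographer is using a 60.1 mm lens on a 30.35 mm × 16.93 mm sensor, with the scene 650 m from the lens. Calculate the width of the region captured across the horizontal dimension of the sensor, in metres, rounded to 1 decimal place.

dₒ: 650 m = 650000 mm.
Similar triangles through the lens centre give W/dₒ = w/dᵢ; with 1/f = 1/dₒ + 1/dᵢ this gives W = w·(dₒ − f)/f.
W = 30.35 mm × (650000 − 60.1) / 60.1 = 30.35 × 10814.3078 ≈ 328214.242 mm = 328.214 m.

328.2 m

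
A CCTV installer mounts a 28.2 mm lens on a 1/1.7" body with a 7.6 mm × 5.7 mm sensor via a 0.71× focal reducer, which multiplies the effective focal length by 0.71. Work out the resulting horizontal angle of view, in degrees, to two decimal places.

21.49°

Effective focal length f = 28.2 × 0.71 = 20.022 mm.
α = 2·arctan(7.6 / (2 × 20.022)) = 2·arctan(0.18979) ≈ 21.4928°.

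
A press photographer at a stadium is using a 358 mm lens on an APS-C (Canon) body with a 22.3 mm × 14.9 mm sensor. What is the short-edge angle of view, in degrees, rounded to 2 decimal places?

2.38°

Angle of view α = 2·arctan(h/2f) with h = 14.9 mm and f = 358 mm.
h/2f = 0.02081; arctan(0.02081) ≈ 1.1922°, so α ≈ 2.3843°.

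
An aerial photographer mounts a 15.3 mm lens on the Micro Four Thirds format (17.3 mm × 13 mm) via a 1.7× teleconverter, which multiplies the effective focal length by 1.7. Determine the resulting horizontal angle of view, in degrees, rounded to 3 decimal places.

Effective focal length f = 15.3 × 1.7 = 26.01 mm.
α = 2·arctan(17.3 / (2 × 26.01)) = 2·arctan(0.33256) ≈ 36.7906°.

36.791°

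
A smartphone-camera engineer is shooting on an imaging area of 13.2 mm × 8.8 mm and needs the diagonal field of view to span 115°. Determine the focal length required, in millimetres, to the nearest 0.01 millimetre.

Sensor diagonal = √(13.2² + 8.8²) = √251.6800 ≈ 15.8644 mm.
From α = 2·arctan(d/2f) we get f = d / (2·tan(α/2)).
With d = 15.8644 mm and α/2 = 57.5°, tan(α/2) ≈ 1.56969, so f ≈ 15.8644 / 3.13937 ≈ 5.0534 mm.

5.05 mm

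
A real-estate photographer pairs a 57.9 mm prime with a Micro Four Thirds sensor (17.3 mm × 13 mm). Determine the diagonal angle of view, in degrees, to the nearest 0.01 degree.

Sensor diagonal = √(17.3² + 13²) = √468.2900 ≈ 21.6400 mm.
Angle of view α = 2·arctan(d/2f) with d = 21.6400 mm and f = 57.9 mm.
d/2f = 0.18687; arctan(0.18687) ≈ 10.5850°, so α ≈ 21.1700°.

21.17°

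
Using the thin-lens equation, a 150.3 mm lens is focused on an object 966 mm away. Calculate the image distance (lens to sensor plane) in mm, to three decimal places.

177.994 mm

1/dᵢ = 1/f − 1/dₒ = 1/150.3 − 1/966 = 0.0056182 mm⁻¹.
dᵢ = 1/0.0056182 ≈ 177.9941 mm.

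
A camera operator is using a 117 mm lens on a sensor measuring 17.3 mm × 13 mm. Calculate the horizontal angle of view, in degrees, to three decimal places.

Angle of view α = 2·arctan(w/2f) with w = 17.3 mm and f = 117 mm.
w/2f = 0.07393; arctan(0.07393) ≈ 4.2283°, so α ≈ 8.4566°.

8.457°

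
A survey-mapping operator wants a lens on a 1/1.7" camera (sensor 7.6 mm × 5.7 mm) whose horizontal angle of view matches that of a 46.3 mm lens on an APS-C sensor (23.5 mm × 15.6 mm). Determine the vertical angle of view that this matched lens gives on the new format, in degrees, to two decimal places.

21.55°

Equal horizontal AOV ⇒ f₂ = f₁ · 7.6/23.5 = 46.3 × 0.32340 ≈ 14.9736 mm.
Vertical AOV on the new format = 2·arctan(5.7 / (2 × 14.9736)) = 2·arctan(0.19033) ≈ 21.5530°.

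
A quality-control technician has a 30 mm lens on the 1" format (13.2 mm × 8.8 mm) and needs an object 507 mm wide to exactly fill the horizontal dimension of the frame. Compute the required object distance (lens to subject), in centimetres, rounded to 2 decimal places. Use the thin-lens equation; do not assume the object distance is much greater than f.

Magnification m = w/W = dᵢ/dₒ; combined with 1/f = 1/dₒ + 1/dᵢ this gives dₒ = f·(1 + W/w).
dₒ = 30 mm × (1 + 507/13.2) = 30 × 39.4091 ≈ 1182.273 mm = 118.227 cm.

118.23 cm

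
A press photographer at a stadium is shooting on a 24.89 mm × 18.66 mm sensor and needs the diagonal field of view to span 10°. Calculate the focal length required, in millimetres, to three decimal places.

177.783 mm

Sensor diagonal = √(24.89² + 18.66²) = √967.7077 ≈ 31.1080 mm.
From α = 2·arctan(d/2f) we get f = d / (2·tan(α/2)).
With d = 31.1080 mm and α/2 = 5°, tan(α/2) ≈ 0.08749, so f ≈ 31.1080 / 0.17498 ≈ 177.7830 mm.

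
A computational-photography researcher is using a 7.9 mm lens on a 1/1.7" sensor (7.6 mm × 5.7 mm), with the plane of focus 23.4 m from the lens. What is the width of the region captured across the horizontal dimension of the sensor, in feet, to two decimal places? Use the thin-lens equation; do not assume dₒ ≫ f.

dₒ: 23.4 m = 23400 mm.
Similar triangles through the lens centre give W/dₒ = w/dᵢ; with 1/f = 1/dₒ + 1/dᵢ this gives W = w·(dₒ − f)/f.
W = 7.6 mm × (23400 − 7.9) / 7.9 = 7.6 × 2961.0253 ≈ 22503.792 mm = 22503.792/304.8 ft = 73.8313 ft.

73.83 ft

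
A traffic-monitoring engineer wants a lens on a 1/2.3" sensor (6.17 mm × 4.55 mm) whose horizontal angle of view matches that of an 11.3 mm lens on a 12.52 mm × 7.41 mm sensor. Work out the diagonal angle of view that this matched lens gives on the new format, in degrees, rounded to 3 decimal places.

69.081°

Equal horizontal AOV ⇒ f₂ = f₁ · 6.17/12.52 = 11.3 × 0.49281 ≈ 5.5688 mm.
Sensor diagonal = √(6.17² + 4.55²) = √58.7714 ≈ 7.6663 mm.
Diagonal AOV on the new format = 2·arctan(7.6663 / (2 × 5.5688)) = 2·arctan(0.68833) ≈ 69.0812°.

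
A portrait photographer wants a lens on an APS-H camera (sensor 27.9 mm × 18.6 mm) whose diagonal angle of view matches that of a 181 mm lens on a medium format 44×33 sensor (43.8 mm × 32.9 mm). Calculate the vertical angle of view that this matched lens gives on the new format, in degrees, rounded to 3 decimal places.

9.596°

Sensor diagonal = √(43.8² + 32.9²) = √3000.8500 ≈ 54.7800 mm.
Sensor diagonal = √(27.9² + 18.6²) = √1124.3700 ≈ 33.5316 mm.
Equal diagonal AOV ⇒ f₂ = f₁ · 33.5316/54.7800 = 181 × 0.61211 ≈ 110.7927 mm.
Vertical AOV on the new format = 2·arctan(18.6 / (2 × 110.7927)) = 2·arctan(0.08394) ≈ 9.5964°.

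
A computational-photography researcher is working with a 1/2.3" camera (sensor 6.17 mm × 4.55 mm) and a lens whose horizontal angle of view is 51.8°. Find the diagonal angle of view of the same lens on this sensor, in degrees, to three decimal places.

From the horizontal AOV: f = 6.17 / (2·tan(25.9°)) = 6.17 / 0.97115 ≈ 6.3533 mm.
Sensor diagonal = √(6.17² + 4.55²) = √58.7714 ≈ 7.6663 mm.
Diagonal AOV = 2·arctan(7.6663 / (2 × 6.3533)) = 2·arctan(0.60333) ≈ 62.2075°.

62.207°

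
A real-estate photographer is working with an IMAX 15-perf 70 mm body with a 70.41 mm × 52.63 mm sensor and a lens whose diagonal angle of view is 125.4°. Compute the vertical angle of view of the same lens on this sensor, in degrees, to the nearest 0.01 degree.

Sensor diagonal = √(70.41² + 52.63²) = √7727.4850 ≈ 87.9061 mm.
From the diagonal AOV: f = 87.9061 / (2·tan(62.7°)) = 87.9061 / 3.87493 ≈ 22.6859 mm.
Vertical AOV = 2·arctan(52.63 / (2 × 22.6859)) = 2·arctan(1.15997) ≈ 98.4715°.

98.47°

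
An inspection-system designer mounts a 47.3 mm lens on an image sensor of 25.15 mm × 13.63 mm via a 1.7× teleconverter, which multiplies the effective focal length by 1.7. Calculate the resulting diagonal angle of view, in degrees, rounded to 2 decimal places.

20.17°

Effective focal length f = 47.3 × 1.7 = 80.41 mm.
Sensor diagonal = √(25.15² + 13.63²) = √818.2994 ≈ 28.6059 mm.
α = 2·arctan(28.606 / (2 × 80.41)) = 2·arctan(0.17788) ≈ 20.1720°.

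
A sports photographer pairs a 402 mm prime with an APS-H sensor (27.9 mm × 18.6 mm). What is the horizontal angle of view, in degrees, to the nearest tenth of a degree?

Angle of view α = 2·arctan(w/2f) with w = 27.9 mm and f = 402 mm.
w/2f = 0.03470; arctan(0.03470) ≈ 1.9875°, so α ≈ 3.9749°.

4.0°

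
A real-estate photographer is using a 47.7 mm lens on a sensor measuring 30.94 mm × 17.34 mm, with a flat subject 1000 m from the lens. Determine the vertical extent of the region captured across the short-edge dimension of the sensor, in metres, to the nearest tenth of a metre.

363.5 m

dₒ: 1000 m = 1e+06 mm.
Similar triangles through the lens centre give W/dₒ = h/dᵢ; with 1/f = 1/dₒ + 1/dᵢ this gives W = h·(dₒ − f)/f.
W = 17.34 mm × (1e+06 − 47.7) / 47.7 = 17.34 × 20963.3606 ≈ 363504.673 mm = 363.505 m.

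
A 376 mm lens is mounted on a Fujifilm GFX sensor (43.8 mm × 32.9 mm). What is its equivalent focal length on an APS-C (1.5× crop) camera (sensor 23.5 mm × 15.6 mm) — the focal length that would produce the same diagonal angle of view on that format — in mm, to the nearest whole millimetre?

Sensor diagonal = √(43.8² + 32.9²) = √3000.8500 ≈ 54.7800 mm.
Sensor diagonal = √(23.5² + 15.6²) = √795.6100 ≈ 28.2066 mm.
Equal angle of view means equal diagonal/f ratio, so f₂ = f₁ · (diagonal₂/diagonal₁) = 376 × 28.2066/54.7800.
f₂ = 376 × 0.51491 ≈ 193.605 mm.

194 mm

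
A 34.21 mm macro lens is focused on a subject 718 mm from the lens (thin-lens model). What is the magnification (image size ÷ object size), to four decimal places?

0.0500×

Thin lens: 1/f = 1/dₒ + 1/dᵢ → 1/dᵢ = 1/34.21 − 1/718 = 0.0278385 mm⁻¹, so dᵢ ≈ 35.9215 mm.
Magnification m = dᵢ/dₒ = 35.9215/718 ≈ 0.05003.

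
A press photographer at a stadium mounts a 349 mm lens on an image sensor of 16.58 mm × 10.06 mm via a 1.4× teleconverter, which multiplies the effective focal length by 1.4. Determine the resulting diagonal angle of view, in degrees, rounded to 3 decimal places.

Effective focal length f = 349 × 1.4 = 488.6 mm.
Sensor diagonal = √(16.58² + 10.06²) = √376.1000 ≈ 19.3933 mm.
α = 2·arctan(19.393 / (2 × 488.6)) = 2·arctan(0.01985) ≈ 2.2739°.

2.274°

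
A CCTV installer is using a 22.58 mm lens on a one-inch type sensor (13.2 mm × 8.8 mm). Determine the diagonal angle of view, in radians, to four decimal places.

Sensor diagonal = √(13.2² + 8.8²) = √251.6800 ≈ 15.8644 mm.
Angle of view α = 2·arctan(d/2f) with d = 15.8644 mm and f = 22.58 mm.
d/2f = 0.35129; arctan(0.35129) ≈ 0.3378 rad, so α ≈ 0.6757 rad.

0.6757 rad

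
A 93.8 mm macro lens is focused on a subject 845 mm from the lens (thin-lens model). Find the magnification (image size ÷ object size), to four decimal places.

Thin lens: 1/f = 1/dₒ + 1/dᵢ → 1/dᵢ = 1/93.8 − 1/845 = 0.0094775 mm⁻¹, so dᵢ ≈ 105.5125 mm.
Magnification m = dᵢ/dₒ = 105.5125/845 ≈ 0.12487.

0.1249×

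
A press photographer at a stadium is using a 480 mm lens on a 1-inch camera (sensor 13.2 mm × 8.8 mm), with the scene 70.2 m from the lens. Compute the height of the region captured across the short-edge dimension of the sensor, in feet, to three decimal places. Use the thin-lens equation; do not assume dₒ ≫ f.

4.194 ft

dₒ: 70.2 m = 70200 mm.
Similar triangles through the lens centre give W/dₒ = h/dᵢ; with 1/f = 1/dₒ + 1/dᵢ this gives W = h·(dₒ − f)/f.
W = 8.8 mm × (70200 − 480) / 480 = 8.8 × 145.2500 ≈ 1278.200 mm = 1278.200/304.8 ft = 4.19357 ft.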